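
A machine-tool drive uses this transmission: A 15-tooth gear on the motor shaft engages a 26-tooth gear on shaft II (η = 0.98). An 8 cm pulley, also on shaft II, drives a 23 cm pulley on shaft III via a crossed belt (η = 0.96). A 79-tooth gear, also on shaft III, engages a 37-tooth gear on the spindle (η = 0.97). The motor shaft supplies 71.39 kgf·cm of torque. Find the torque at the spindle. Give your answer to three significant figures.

152 kgf·cm

Gear mesh: ratio = 26/15 = 1.7333; torque at shaft II = 71.39 × 1.7333 × 0.98 = 121.27 kgf·cm.
Belt: ratio = 23/8 = 2.875; torque at shaft III = 121.27 × 2.875 × 0.96 = 334.7 kgf·cm.
Gear mesh: ratio = 37/79 = 0.46835; torque at the spindle = 334.7 × 0.46835 × 0.97 = 152.06 kgf·cm.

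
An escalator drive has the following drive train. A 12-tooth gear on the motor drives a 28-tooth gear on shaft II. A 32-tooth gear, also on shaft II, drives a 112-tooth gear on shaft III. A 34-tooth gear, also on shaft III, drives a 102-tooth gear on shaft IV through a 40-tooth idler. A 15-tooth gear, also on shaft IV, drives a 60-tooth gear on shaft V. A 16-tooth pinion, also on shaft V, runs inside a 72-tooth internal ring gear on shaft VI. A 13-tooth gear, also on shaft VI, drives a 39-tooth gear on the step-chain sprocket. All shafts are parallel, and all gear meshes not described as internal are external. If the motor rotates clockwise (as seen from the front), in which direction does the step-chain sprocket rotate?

clockwise

the motor → shaft II: external mesh, 1 reversal → CCW.
shaft II → shaft III: external mesh, 1 reversal → CW.
shaft III → shaft IV: driver → idler → driven is 2 external meshes, 2 reversals → CW.
shaft IV → shaft V: external mesh, 1 reversal → CCW.
shaft V → shaft VI: internal mesh, same direction → CCW.
shaft VI → the step-chain sprocket: external mesh, 1 reversal → CW.
6 reversals in total — an even number — so the step-chain sprocket turns the same way as the motor.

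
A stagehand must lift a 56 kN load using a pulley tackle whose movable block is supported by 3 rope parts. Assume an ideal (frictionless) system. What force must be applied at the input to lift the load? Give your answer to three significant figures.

18.7 kN

Block-and-tackle MA = number of supporting rope parts = 3.
Effort = load / MA = 56 / 3 = 18.667 kN.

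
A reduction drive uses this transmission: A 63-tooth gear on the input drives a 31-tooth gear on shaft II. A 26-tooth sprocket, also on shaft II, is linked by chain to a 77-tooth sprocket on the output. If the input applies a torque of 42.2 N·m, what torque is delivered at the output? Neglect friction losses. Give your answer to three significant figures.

gear mesh 31/63 = 0.49206 → τ = 42.2·0.49206 = 20.765 N·m
chain 77/26 = 2.9615 → τ = 20.765·2.9615 = 61.497 N·m

61.5 N·m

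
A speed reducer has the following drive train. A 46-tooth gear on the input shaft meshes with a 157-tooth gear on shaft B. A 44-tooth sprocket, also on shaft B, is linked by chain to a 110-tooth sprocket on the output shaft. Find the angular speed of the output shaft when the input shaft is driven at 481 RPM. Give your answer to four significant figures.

the input shaft → shaft B (gear mesh, 157/46): 481 ÷ 3.413 = 140.93 RPM
shaft B → the output shaft (chain, 110/44): 140.93 ÷ 2.5 = 56.372 RPM

56.37 RPM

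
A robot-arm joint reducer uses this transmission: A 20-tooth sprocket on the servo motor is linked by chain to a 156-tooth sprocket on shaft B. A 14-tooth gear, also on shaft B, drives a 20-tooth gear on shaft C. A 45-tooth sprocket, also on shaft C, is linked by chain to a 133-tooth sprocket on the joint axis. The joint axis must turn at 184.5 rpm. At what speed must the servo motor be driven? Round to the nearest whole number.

Overall ratio R = 7.8 × 1.4286 × 2.9556 = 32.933.
Required input speed = output speed × R = 184.5 × 32.933 = 6076.2 rpm.

6076 rpm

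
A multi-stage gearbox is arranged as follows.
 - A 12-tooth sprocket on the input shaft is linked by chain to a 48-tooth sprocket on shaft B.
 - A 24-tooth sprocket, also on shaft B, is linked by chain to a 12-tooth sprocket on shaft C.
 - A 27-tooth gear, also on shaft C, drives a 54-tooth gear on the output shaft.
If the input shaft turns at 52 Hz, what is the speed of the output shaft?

13 Hz

the input shaft → shaft B (chain, 48/12): 52 ÷ 4 = 13 Hz
shaft B → shaft C (chain, 12/24): 13 ÷ 0.5 = 26 Hz
shaft C → the output shaft (gear mesh, 54/27): 26 ÷ 2 = 13 Hz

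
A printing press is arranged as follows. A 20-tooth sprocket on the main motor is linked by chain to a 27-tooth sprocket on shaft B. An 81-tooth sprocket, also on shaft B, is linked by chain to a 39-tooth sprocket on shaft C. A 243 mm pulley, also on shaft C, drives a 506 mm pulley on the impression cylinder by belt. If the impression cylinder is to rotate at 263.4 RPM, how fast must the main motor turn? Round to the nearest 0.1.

Overall ratio R = 1.35 × 0.48148 × 2.0823 = 1.3535.
Required input speed = output speed × R = 263.4 × 1.3535 = 356.51 RPM.

356.5 RPM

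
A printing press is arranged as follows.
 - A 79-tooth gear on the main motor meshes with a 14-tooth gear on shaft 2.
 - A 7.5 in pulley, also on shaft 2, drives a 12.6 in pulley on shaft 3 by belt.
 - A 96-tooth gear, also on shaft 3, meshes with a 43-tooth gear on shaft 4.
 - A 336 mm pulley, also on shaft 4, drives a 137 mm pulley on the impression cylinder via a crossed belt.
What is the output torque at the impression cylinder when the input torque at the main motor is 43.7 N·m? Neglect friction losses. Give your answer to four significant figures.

gear mesh 14/79 = 0.17722 → τ = 43.7·0.17722 = 7.7443 N·m
belt 12.6/7.5 = 1.68 → τ = 7.7443·1.68 = 13.01 N·m
gear mesh 43/96 = 0.44792 → τ = 13.01·0.44792 = 5.8276 N·m
belt 137/336 = 0.40774 → τ = 5.8276·0.40774 = 2.3761 N·m

2.376 N·m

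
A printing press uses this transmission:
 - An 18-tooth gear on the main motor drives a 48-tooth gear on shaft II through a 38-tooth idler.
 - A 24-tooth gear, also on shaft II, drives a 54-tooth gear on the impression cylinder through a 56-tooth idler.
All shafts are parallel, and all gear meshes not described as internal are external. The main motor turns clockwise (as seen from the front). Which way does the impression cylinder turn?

clockwise

the main motor → shaft II: driver → idler → driven is 2 external meshes, 2 reversals → CW.
shaft II → the impression cylinder: driver → idler → driven is 2 external meshes, 2 reversals → CW.
4 reversals in total — an even number — so the impression cylinder turns the same way as the main motor.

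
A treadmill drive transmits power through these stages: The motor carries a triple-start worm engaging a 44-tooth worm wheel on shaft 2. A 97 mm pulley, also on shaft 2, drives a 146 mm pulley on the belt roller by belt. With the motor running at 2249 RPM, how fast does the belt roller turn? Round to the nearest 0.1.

Worm: ratio = 44/3 = 14.667, so shaft 2 turns at 2249 / 14.667 = 153.34 RPM.
Belt: ratio = 146/97 = 1.5052, so the belt roller turns at 153.34 / 1.5052 = 101.88 RPM.

101.9 RPM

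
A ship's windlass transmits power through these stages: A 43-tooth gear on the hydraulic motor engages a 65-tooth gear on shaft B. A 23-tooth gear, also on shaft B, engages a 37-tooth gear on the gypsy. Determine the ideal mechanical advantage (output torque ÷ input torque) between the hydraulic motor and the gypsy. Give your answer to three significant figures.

2.43

Each stage contributes driven/driver: gear mesh 65/43 = 1.5116, gear mesh 37/23 = 1.6087.
Overall: 1.5116 × 1.6087 = 2.4317.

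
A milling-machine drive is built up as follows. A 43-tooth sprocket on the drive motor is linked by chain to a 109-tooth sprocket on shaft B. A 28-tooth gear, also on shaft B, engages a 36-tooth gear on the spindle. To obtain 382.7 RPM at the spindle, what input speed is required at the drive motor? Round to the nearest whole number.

Overall ratio R = 2.5349 × 1.2857 = 3.2591.
Required input speed = output speed × R = 382.7 × 3.2591 = 1247.3 RPM.

1247 RPM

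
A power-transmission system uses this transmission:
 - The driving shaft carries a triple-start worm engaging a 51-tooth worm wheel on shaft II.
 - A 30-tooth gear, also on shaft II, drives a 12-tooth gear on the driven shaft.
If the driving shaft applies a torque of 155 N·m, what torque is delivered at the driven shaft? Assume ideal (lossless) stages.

1054 N·m

worm 51/3 = 17 → τ = 155·17 = 2635 N·m
gear mesh 12/30 = 0.4 → τ = 2635·0.4 = 1054 N·m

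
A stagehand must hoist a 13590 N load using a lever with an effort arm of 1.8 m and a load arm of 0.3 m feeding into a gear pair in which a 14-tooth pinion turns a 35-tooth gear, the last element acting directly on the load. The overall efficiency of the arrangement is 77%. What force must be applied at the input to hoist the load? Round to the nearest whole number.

1177 N

Lever MA = effort arm / load arm = 1.8/0.3 = 6.
Gear pair MA = 35/14 = 2.5.
Combined ideal MA = 6 × 2.5 = 15.
Actual MA = 15 × 0.77 = 11.55.
Effort = load / actual MA = 13590 / 11.55 = 1176.6 N.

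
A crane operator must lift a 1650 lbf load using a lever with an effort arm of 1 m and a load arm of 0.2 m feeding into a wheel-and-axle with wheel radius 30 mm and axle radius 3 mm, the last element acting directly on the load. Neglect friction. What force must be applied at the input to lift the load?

33 lbf

Lever MA = effort arm / load arm = 1/0.2 = 5.
Wheel-and-axle MA = R/r = 30/3 = 10.
Combined ideal MA = 5 × 10 = 50.
Effort = load / MA = 1650 / 50 = 33 lbf.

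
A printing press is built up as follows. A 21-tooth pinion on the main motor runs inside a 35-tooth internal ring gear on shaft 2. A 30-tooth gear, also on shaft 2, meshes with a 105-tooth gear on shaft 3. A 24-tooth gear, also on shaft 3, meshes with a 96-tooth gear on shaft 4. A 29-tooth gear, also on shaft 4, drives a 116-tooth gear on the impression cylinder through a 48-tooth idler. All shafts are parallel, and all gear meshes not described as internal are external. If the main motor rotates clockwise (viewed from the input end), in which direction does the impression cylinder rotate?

clockwise

the main motor → shaft 2: internal mesh, same direction → CW.
shaft 2 → shaft 3: external mesh, 1 reversal → CCW.
shaft 3 → shaft 4: external mesh, 1 reversal → CW.
shaft 4 → the impression cylinder: driver → idler → driven is 2 external meshes, 2 reversals → CW.
4 reversals in total — an even number — so the impression cylinder turns the same way as the main motor.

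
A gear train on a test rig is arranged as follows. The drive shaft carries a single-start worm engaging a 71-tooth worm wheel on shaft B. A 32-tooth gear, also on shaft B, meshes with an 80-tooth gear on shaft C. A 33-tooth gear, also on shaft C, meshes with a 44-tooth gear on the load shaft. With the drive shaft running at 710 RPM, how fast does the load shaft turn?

3 RPM

Worm: ratio = 71/1 = 71, so shaft B turns at 710 / 71 = 10 RPM.
Gear mesh: ratio = 80/32 = 2.5, so shaft C turns at 10 / 2.5 = 4 RPM.
Gear mesh: ratio = 44/33 = 1.3333, so the load shaft turns at 4 / 1.3333 = 3 RPM.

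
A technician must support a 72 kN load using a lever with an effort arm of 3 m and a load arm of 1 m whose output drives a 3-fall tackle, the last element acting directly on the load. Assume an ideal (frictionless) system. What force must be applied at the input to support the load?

Lever MA = effort arm / load arm = 3/1 = 3.
Block-and-tackle MA = number of supporting rope parts = 3.
Combined ideal MA = 3 × 3 = 9.
Effort = load / MA = 72 / 9 = 8 kN.

8 kN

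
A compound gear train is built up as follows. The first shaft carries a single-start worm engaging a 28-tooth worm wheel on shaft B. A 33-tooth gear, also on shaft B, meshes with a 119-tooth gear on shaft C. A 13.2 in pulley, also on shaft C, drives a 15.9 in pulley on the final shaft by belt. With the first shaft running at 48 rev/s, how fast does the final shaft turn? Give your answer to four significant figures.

0.3947 rev/s

Worm: ratio = 28/1 = 28, so shaft B turns at 48 / 28 = 1.7143 rev/s.
Gear mesh: ratio = 119/33 = 3.6061, so shaft C turns at 1.7143 / 3.6061 = 0.47539 rev/s.
Belt: ratio = 15.9/13.2 = 1.2045, so the final shaft turns at 0.47539 / 1.2045 = 0.39466 rev/s.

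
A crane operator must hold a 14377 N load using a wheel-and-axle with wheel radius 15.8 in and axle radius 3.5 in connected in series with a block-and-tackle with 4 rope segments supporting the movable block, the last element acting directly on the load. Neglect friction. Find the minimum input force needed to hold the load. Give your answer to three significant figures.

Wheel-and-axle MA = R/r = 15.8/3.5 = 4.5143.
Block-and-tackle MA = number of supporting rope parts = 4.
Combined ideal MA = 4.5143 × 4 = 18.057.
Effort = load / MA = 14377 / 18.057 = 796.19 N.

796 N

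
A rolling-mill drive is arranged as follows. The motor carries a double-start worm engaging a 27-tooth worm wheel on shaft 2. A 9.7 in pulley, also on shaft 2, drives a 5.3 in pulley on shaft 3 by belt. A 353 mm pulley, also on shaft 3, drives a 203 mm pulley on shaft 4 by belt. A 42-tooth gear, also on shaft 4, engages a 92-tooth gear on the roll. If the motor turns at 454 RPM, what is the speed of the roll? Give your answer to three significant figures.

the motor → shaft 2 (worm, 27/2): 454 ÷ 13.5 = 33.63 RPM
shaft 2 → shaft 3 (belt, 5.3/9.7): 33.63 ÷ 0.54639 = 61.549 RPM
shaft 3 → shaft 4 (belt, 203/353): 61.549 ÷ 0.57507 = 107.03 RPM
shaft 4 → the roll (gear mesh, 92/42): 107.03 ÷ 2.1905 = 48.861 RPM

48.9 RPM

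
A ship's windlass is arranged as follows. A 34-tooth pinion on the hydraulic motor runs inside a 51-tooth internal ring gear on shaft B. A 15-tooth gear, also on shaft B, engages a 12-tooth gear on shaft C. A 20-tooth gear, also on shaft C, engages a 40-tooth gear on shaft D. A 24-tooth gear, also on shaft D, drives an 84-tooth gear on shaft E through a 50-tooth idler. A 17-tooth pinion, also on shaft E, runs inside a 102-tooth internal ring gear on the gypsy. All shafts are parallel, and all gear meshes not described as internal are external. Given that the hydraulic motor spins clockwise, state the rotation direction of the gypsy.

the hydraulic motor → shaft B: internal mesh, same direction → CW.
shaft B → shaft C: external mesh, 1 reversal → CCW.
shaft C → shaft D: external mesh, 1 reversal → CW.
shaft D → shaft E: driver → idler → driven is 2 external meshes, 2 reversals → CW.
shaft E → the gypsy: internal mesh, same direction → CW.
4 reversals in total — an even number — so the gypsy turns the same way as the hydraulic motor.

clockwise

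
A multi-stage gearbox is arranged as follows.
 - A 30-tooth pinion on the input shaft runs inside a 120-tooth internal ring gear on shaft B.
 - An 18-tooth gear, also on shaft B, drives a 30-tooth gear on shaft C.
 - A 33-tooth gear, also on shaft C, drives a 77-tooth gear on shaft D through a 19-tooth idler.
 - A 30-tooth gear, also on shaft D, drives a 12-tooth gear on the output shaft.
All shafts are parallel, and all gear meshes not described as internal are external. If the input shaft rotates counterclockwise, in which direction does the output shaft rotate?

counterclockwise

the input shaft → shaft B: internal mesh, same direction → CCW.
shaft B → shaft C: external mesh, 1 reversal → CW.
shaft C → shaft D: driver → idler → driven is 2 external meshes, 2 reversals → CW.
shaft D → the output shaft: external mesh, 1 reversal → CCW.
4 reversals in total — an even number — so the output shaft turns the same way as the input shaft.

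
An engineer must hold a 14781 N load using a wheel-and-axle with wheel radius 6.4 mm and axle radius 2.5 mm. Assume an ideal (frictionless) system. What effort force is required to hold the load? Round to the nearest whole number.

5774 N

Wheel-and-axle MA = R/r = 6.4/2.5 = 2.56.
Effort = load / MA = 14781 / 2.56 = 5773.8 N.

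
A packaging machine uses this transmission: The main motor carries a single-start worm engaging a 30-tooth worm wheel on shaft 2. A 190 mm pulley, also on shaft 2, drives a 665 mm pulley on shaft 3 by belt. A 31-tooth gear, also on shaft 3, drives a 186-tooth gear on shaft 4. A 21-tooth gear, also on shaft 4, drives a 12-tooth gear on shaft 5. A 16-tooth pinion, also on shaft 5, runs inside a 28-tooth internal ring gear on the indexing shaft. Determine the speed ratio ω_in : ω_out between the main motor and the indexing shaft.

Each stage contributes driven/driver: worm 30/1 = 30, belt 665/190 = 3.5, gear mesh 186/31 = 6, gear mesh 12/21 = 0.57143, internal gear 28/16 = 1.75.
Overall: 30 × 3.5 × 6 × 0.57143 × 1.75 = 630.

630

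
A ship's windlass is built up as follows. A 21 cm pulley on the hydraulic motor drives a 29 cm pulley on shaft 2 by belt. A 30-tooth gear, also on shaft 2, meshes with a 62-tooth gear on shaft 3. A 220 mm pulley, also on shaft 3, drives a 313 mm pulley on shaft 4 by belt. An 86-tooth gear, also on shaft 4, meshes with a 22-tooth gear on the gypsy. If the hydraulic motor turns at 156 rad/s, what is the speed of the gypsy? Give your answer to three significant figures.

150 rad/s

belt 29/21 = 1.381 → 156/1.381 = 112.97 rad/s
gear mesh 62/30 = 2.0667 → 112.97/2.0667 = 54.661 rad/s
belt 313/220 = 1.4227 → 54.661/1.4227 = 38.42 rad/s
gear mesh 22/86 = 0.25581 → 38.42/0.25581 = 150.19 rad/s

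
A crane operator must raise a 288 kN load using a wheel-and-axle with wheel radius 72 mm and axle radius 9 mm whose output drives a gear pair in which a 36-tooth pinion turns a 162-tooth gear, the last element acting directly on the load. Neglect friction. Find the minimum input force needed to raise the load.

8 kN

Wheel-and-axle MA = R/r = 72/9 = 8.
Gear pair MA = 162/36 = 4.5.
Combined ideal MA = 8 × 4.5 = 36.
Effort = load / MA = 288 / 36 = 8 kN.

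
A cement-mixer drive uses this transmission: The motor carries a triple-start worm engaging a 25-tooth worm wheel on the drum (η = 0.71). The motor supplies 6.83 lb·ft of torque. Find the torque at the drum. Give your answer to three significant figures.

40.4 lb·ft

worm 25/3 = 8.3333 → τ = 6.83·8.3333·0.71 = 40.411 lb·ft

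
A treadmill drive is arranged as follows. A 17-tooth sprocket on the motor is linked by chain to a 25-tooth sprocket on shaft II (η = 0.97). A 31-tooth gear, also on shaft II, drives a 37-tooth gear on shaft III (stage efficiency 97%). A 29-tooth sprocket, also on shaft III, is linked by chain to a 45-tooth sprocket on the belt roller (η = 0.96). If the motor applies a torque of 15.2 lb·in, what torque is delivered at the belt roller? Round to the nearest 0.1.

After the chain (25/17): 15.2 × 1.4706 × 0.97 = 21.682 lb·in
After the gear mesh (37/31): 21.682 × 1.1935 × 0.97 = 25.103 lb·in
After the chain (45/29): 25.103 × 1.5517 × 0.96 = 37.394 lb·in

37.4 lb·in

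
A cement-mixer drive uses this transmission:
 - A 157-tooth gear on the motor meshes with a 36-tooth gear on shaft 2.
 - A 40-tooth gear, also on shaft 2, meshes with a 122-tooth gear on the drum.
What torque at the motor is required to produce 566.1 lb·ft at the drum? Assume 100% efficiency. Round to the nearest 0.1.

Overall ratio R = 0.2293 × 3.05 = 0.69936.
Input torque = output torque / R = 566.1 / 0.69936 = 809.45 lb·ft.

809.5 lb·ft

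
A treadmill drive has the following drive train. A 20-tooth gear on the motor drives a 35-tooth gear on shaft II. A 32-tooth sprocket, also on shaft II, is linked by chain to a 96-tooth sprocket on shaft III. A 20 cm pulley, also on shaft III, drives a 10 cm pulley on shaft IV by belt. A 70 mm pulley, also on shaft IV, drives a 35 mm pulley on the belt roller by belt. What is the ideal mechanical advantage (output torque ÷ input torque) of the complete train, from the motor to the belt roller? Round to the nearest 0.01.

1.31

Each stage contributes driven/driver: gear mesh 35/20 = 1.75, chain 96/32 = 3, belt 10/20 = 0.5, belt 35/70 = 0.5.
Overall: 1.75 × 3 × 0.5 × 0.5 = 1.3125.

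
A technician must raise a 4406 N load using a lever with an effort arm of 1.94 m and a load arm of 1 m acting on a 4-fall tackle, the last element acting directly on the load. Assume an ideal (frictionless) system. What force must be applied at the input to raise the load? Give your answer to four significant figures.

567.8 N

Lever MA = effort arm / load arm = 1.94/1 = 1.94.
Block-and-tackle MA = number of supporting rope parts = 4.
Combined ideal MA = 1.94 × 4 = 7.76.
Effort = load / MA = 4406 / 7.76 = 567.78 N.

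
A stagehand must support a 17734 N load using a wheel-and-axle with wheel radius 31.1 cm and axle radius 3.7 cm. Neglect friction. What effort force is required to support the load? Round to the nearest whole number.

Wheel-and-axle MA = R/r = 31.1/3.7 = 8.4054.
Effort = load / MA = 17734 / 8.4054 = 2109.8 N.

2110 N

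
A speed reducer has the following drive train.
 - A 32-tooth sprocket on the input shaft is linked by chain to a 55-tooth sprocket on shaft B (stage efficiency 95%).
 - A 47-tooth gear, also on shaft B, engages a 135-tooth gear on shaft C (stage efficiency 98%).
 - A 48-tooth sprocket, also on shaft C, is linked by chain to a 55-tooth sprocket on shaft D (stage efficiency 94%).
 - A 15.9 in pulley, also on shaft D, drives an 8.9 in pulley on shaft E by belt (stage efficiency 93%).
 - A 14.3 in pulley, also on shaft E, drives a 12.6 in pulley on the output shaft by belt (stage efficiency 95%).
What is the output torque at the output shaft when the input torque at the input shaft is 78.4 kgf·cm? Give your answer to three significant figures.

Chain: ratio = 55/32 = 1.7188; torque at shaft B = 78.4 × 1.7188 × 0.95 = 128.01 kgf·cm.
Gear mesh: ratio = 135/47 = 2.8723; torque at shaft C = 128.01 × 2.8723 × 0.98 = 360.34 kgf·cm.
Chain: ratio = 55/48 = 1.1458; torque at shaft D = 360.34 × 1.1458 × 0.94 = 388.12 kgf·cm.
Belt: ratio = 8.9/15.9 = 0.55975; torque at shaft E = 388.12 × 0.55975 × 0.93 = 202.04 kgf·cm.
Belt: ratio = 12.6/14.3 = 0.88112; torque at the output shaft = 202.04 × 0.88112 × 0.95 = 169.12 kgf·cm.

169 kgf·cm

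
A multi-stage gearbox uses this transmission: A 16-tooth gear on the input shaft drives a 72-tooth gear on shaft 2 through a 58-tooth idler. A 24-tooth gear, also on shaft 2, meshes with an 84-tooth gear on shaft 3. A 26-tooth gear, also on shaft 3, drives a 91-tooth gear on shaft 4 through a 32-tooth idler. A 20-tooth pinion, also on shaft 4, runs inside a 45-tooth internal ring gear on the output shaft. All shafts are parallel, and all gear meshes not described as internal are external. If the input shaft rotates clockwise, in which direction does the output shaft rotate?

counterclockwise

the input shaft → shaft 2: driver → idler → driven is 2 external meshes, 2 reversals → CW.
shaft 2 → shaft 3: external mesh, 1 reversal → CCW.
shaft 3 → shaft 4: driver → idler → driven is 2 external meshes, 2 reversals → CCW.
shaft 4 → the output shaft: internal mesh, same direction → CCW.
5 reversals in total — an odd number — so the output shaft turns opposite to the input shaft.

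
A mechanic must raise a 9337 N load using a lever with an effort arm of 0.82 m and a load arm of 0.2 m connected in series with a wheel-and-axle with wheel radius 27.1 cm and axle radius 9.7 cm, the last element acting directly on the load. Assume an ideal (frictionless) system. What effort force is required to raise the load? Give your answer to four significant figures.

815.1 N

Lever MA = effort arm / load arm = 0.82/0.2 = 4.1.
Wheel-and-axle MA = R/r = 27.1/9.7 = 2.7938.
Combined ideal MA = 4.1 × 2.7938 = 11.455.
Effort = load / MA = 9337 / 11.455 = 815.13 N.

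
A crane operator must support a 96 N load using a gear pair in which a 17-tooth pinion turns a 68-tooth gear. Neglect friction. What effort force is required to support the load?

24 N

Gear pair MA = 68/17 = 4.
Effort = load / MA = 96 / 4 = 24 N.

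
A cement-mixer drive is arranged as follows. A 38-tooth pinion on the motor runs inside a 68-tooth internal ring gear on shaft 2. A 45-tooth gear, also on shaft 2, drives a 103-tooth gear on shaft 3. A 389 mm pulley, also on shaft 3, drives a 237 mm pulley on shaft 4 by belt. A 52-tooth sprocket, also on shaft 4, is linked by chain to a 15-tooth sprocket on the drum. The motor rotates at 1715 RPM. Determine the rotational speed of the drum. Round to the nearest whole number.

Internal gear: ratio = 68/38 = 1.7895, so shaft 2 turns at 1715 / 1.7895 = 958.38 RPM.
Gear mesh: ratio = 103/45 = 2.2889, so shaft 3 turns at 958.38 / 2.2889 = 418.71 RPM.
Belt: ratio = 237/389 = 0.60925, so shaft 4 turns at 418.71 / 0.60925 = 687.25 RPM.
Chain: ratio = 15/52 = 0.28846, so the drum turns at 687.25 / 0.28846 = 2382.5 RPM.

2382 RPM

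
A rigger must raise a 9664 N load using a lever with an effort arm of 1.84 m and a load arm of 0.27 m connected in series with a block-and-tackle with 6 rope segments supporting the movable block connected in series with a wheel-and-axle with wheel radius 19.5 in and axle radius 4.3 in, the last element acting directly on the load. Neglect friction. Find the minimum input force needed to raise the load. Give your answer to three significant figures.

52.1 N

Lever MA = effort arm / load arm = 1.84/0.27 = 6.8148.
Block-and-tackle MA = number of supporting rope parts = 6.
Wheel-and-axle MA = R/r = 19.5/4.3 = 4.5349.
Combined ideal MA = 6.8148 × 6 × 4.5349 = 185.43.
Effort = load / MA = 9664 / 185.43 = 52.118 N.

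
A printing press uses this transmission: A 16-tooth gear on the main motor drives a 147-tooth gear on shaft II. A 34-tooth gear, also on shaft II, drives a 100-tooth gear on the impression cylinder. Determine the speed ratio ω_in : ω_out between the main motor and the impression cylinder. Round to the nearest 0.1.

Each stage contributes driven/driver: gear mesh 147/16 = 9.1875, gear mesh 100/34 = 2.9412.
Overall: 9.1875 × 2.9412 = 27.022.

27.0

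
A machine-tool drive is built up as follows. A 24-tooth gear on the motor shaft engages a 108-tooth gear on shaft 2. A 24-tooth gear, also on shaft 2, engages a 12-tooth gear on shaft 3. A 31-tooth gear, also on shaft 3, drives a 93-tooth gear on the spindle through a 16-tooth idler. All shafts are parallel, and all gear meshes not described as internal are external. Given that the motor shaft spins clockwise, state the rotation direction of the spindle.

clockwise

the motor shaft → shaft 2: external mesh, 1 reversal → CCW.
shaft 2 → shaft 3: external mesh, 1 reversal → CW.
shaft 3 → the spindle: driver → idler → driven is 2 external meshes, 2 reversals → CW.
4 reversals in total — an even number — so the spindle turns the same way as the motor shaft.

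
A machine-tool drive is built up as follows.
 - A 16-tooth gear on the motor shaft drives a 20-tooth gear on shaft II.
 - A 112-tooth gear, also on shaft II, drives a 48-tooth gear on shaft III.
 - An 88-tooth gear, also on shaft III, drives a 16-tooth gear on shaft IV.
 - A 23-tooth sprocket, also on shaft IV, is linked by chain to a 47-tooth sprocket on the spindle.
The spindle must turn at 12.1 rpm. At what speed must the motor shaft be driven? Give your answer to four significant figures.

Overall ratio R = 1.25 × 0.42857 × 0.18182 × 2.0435 = 0.19904.
Required input speed = output speed × R = 12.1 × 0.19904 = 2.4084 rpm.

2.408 rpm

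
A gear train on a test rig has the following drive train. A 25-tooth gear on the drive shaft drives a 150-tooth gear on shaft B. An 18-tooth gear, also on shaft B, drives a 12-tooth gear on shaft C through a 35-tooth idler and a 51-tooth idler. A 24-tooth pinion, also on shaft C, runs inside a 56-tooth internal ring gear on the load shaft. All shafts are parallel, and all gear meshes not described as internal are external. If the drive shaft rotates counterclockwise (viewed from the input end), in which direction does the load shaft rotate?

counterclockwise

the drive shaft → shaft B: external mesh, 1 reversal → CW.
shaft B → shaft C: driver → idler → idler → driven is 3 external meshes, 3 reversals → CCW.
shaft C → the load shaft: internal mesh, same direction → CCW.
4 reversals in total — an even number — so the load shaft turns the same way as the drive shaft.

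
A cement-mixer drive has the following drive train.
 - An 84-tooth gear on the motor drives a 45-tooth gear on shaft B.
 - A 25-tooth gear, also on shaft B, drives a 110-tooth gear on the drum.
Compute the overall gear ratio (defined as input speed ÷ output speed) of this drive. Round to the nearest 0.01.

2.36

Each stage contributes driven/driver: gear mesh 45/84 = 0.53571, gear mesh 110/25 = 4.4.
Overall: 0.53571 × 4.4 = 2.3571.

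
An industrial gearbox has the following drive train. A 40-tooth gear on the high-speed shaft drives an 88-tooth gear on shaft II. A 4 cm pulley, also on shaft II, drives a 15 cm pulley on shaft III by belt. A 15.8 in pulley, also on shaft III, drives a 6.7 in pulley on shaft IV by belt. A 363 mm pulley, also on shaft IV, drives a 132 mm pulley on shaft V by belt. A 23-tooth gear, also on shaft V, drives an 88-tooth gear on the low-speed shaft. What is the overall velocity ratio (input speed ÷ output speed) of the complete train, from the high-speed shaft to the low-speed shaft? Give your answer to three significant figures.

4.87

Each stage contributes driven/driver: gear mesh 88/40 = 2.2, belt 15/4 = 3.75, belt 6.7/15.8 = 0.42405, belt 132/363 = 0.36364, gear mesh 88/23 = 3.8261.
Overall: 2.2 × 3.75 × 0.42405 × 0.36364 × 3.8261 = 4.8674.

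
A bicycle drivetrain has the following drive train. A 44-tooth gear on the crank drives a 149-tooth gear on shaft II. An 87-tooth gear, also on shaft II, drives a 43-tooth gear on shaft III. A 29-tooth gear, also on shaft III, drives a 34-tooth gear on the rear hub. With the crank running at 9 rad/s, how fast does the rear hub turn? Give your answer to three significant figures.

the crank → shaft II (gear mesh, 149/44): 9 ÷ 3.3864 = 2.6577 rad/s
shaft II → shaft III (gear mesh, 43/87): 2.6577 ÷ 0.49425 = 5.3772 rad/s
shaft III → the rear hub (gear mesh, 34/29): 5.3772 ÷ 1.1724 = 4.5865 rad/s

4.59 rad/s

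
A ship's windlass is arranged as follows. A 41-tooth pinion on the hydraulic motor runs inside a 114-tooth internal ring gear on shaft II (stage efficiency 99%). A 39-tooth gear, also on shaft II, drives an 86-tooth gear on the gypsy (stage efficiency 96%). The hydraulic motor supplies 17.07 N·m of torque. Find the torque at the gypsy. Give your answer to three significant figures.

internal gear 114/41 = 2.7805 → τ = 17.07·2.7805·0.99 = 46.988 N·m
gear mesh 86/39 = 2.2051 → τ = 46.988·2.2051·0.96 = 99.471 N·m

99.5 N·m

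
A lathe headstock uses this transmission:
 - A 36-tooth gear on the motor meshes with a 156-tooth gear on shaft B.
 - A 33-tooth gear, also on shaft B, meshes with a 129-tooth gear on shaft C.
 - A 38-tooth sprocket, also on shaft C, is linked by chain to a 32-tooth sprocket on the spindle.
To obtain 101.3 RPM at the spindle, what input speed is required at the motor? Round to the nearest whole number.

Overall ratio R = 4.3333 × 3.9091 × 0.84211 = 14.265.
Required input speed = output speed × R = 101.3 × 14.265 = 1445 RPM.

1445 RPM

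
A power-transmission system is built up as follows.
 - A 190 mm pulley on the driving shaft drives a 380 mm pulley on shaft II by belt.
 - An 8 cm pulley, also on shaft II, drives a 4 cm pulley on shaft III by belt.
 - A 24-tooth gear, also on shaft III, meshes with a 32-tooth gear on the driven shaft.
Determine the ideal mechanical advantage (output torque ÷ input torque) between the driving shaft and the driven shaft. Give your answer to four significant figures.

Each stage contributes driven/driver: belt 380/190 = 2, belt 4/8 = 0.5, gear mesh 32/24 = 1.3333.
Overall: 2 × 0.5 × 1.3333 = 1.3333.

1.333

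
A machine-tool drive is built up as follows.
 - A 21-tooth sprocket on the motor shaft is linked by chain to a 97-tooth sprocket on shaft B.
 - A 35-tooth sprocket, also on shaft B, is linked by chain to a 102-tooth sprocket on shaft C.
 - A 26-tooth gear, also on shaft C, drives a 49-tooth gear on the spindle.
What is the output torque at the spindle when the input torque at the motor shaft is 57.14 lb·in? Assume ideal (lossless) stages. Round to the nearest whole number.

After the chain (97/21): 57.14 × 4.619 = 263.93 lb·in
After the chain (102/35): 263.93 × 2.9143 = 769.17 lb·in
After the gear mesh (49/26): 769.17 × 1.8846 = 1449.6 lb·in

1450 lb·in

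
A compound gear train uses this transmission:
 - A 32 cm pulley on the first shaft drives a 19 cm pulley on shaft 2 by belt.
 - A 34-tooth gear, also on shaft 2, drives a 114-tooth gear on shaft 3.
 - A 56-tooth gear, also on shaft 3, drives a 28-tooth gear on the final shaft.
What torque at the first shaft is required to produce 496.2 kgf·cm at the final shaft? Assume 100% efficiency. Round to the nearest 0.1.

498.5 kgf·cm

Overall ratio R = 0.59375 × 3.3529 × 0.5 = 0.9954.
Input torque = output torque / R = 496.2 / 0.9954 = 498.49 kgf·cm.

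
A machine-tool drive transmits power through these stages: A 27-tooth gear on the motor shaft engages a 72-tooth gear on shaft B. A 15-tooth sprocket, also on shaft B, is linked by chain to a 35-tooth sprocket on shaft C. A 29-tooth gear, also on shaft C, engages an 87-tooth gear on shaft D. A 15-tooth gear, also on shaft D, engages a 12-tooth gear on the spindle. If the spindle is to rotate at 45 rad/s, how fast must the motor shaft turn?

672 rad/s

Overall ratio R = 2.6667 × 2.3333 × 3 × 0.8 = 14.933.
Required input speed = output speed × R = 45 × 14.933 = 672 rad/s.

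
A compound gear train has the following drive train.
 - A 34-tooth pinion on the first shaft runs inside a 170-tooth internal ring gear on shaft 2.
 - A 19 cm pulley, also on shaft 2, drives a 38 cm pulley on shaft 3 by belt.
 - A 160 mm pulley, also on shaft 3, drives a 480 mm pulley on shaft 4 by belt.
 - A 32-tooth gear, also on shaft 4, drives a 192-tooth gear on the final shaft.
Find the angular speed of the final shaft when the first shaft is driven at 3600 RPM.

internal gear 170/34 = 5 → 3600/5 = 720 RPM
belt 38/19 = 2 → 720/2 = 360 RPM
belt 480/160 = 3 → 360/3 = 120 RPM
gear mesh 192/32 = 6 → 120/6 = 20 RPM

20 RPM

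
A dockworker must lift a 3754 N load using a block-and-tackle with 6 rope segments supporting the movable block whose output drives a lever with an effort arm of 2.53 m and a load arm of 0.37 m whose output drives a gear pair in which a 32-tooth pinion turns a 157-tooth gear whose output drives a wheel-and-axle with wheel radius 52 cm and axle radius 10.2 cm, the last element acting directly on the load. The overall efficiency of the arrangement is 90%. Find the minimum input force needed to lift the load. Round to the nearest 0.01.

Block-and-tackle MA = number of supporting rope parts = 6.
Lever MA = effort arm / load arm = 2.53/0.37 = 6.8378.
Gear pair MA = 157/32 = 4.9062.
Wheel-and-axle MA = R/r = 52/10.2 = 5.098.
Combined ideal MA = 6 × 6.8378 × 4.9062 × 5.098 = 1026.2.
Actual MA = 1026.2 × 0.90 = 923.56.
Effort = load / actual MA = 3754 / 923.56 = 4.0647 N.

4.06 N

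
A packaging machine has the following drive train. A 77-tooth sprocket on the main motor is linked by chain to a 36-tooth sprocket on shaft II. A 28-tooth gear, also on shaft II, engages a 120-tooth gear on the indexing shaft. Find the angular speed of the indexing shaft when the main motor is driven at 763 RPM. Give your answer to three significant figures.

381 RPM

the main motor → shaft II (chain, 36/77): 763 ÷ 0.46753 = 1632 RPM
shaft II → the indexing shaft (gear mesh, 120/28): 1632 ÷ 4.2857 = 380.79 RPM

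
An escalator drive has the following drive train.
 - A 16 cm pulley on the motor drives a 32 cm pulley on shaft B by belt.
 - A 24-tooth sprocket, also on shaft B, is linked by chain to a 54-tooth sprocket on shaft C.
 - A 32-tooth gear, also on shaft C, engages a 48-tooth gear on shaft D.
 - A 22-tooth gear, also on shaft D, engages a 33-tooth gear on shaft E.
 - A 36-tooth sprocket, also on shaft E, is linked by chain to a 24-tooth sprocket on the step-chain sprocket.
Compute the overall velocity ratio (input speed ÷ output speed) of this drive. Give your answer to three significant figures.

6.75

Each stage contributes driven/driver: belt 32/16 = 2, chain 54/24 = 2.25, gear mesh 48/32 = 1.5, gear mesh 33/22 = 1.5, chain 24/36 = 0.66667.
Overall: 2 × 2.25 × 1.5 × 1.5 × 0.66667 = 6.75.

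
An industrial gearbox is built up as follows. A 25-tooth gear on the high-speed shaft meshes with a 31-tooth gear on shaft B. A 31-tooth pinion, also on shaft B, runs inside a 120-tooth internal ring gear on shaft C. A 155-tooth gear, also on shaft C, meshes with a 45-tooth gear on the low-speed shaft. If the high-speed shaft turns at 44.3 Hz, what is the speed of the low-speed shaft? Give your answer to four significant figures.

the high-speed shaft → shaft B (gear mesh, 31/25): 44.3 ÷ 1.24 = 35.726 Hz
shaft B → shaft C (internal gear, 120/31): 35.726 ÷ 3.871 = 9.2292 Hz
shaft C → the low-speed shaft (gear mesh, 45/155): 9.2292 ÷ 0.29032 = 31.789 Hz

31.79 Hz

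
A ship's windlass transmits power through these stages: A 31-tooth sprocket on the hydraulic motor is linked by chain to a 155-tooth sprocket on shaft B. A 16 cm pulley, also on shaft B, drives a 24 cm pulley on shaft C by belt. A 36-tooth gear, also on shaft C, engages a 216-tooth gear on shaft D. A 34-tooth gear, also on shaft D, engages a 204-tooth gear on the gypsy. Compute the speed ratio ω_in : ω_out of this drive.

Each stage contributes driven/driver: chain 155/31 = 5, belt 24/16 = 1.5, gear mesh 216/36 = 6, gear mesh 204/34 = 6.
Overall: 5 × 1.5 × 6 × 6 = 270.

270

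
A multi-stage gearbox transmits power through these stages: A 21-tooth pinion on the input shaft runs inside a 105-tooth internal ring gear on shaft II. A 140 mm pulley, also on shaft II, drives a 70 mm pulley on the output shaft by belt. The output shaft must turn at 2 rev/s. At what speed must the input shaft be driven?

5 rev/s

Overall ratio R = 5 × 0.5 = 2.5.
Required input speed = output speed × R = 2 × 2.5 = 5 rev/s.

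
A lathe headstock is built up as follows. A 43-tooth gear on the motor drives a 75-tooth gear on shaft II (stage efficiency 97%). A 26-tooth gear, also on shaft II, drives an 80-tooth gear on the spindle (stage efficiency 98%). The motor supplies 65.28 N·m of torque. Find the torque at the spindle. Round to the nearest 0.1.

gear mesh 75/43 = 1.7442 → τ = 65.28·1.7442·0.97 = 110.44 N·m
gear mesh 80/26 = 3.0769 → τ = 110.44·3.0769·0.98 = 333.03 N·m

333.0 N·m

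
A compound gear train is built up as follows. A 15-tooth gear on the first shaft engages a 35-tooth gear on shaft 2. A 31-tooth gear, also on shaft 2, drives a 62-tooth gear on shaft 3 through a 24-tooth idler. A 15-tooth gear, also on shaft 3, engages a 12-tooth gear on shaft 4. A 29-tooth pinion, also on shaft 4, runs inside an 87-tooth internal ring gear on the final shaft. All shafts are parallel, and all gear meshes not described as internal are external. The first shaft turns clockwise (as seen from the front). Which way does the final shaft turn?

clockwise

the first shaft → shaft 2: external mesh, 1 reversal → CCW.
shaft 2 → shaft 3: driver → idler → driven is 2 external meshes, 2 reversals → CCW.
shaft 3 → shaft 4: external mesh, 1 reversal → CW.
shaft 4 → the final shaft: internal mesh, same direction → CW.
4 reversals in total — an even number — so the final shaft turns the same way as the first shaft.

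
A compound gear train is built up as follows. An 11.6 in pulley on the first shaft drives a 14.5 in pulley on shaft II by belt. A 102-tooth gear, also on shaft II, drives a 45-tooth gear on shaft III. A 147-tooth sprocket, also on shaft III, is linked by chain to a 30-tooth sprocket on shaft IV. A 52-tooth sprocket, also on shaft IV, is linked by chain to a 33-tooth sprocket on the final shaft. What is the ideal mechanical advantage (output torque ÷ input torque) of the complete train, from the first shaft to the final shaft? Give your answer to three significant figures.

Each stage contributes driven/driver: belt 14.5/11.6 = 1.25, gear mesh 45/102 = 0.44118, chain 30/147 = 0.20408, chain 33/52 = 0.63462.
Overall: 1.25 × 0.44118 × 0.20408 × 0.63462 = 0.071423.

0.0714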